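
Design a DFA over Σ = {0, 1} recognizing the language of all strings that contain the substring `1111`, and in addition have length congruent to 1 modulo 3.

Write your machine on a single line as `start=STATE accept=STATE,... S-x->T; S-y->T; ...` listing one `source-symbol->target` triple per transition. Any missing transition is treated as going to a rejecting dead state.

start=A; accept=L; A-0->B; A-1->C; B-0->D; B-1->E; C-0->D; C-1->F; D-0->A; D-1->G; E-0->A; E-1->H; F-0->A; F-1->I; G-0->B; G-1->J; H-0->B; H-1->K; I-0->B; I-1->L; J-0->D; J-1->M; K-0->D; K-1->N; L-0->N; L-1->N; M-0->A; M-1->O; N-0->O; N-1->O; O-0->L; O-1->L

Build one automaton per condition and run them in lockstep. One (5 states) tracks whether and how much of `1111` has been seen; the other (3 states) tracks the input length modulo 3. Each combined state is a pair, one component from each; accept when both components accept.
15 states suffice.
       0  1 
>  A   B  C 
   B   D  E 
   C   D  F 
   D   A  G 
   E   A  H 
   F   A  I 
   G   B  J 
   H   B  K 
   I   B  L 
   J   D  M 
   K   D  N 
 * L   N  N 
   M   A  O 
   N   O  O 
   O   L  L 
(> = start, * = accepting)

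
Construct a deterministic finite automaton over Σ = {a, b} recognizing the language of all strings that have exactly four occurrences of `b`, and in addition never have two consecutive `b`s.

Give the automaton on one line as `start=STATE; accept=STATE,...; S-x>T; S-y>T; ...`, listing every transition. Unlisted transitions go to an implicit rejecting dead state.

Handle the two conditions separately and then intersect. One (6 states) tracks the count of `b`s, saturating at 5; the other (3 states) tracks partial matches of the forbidden pattern `bb`. Each combined state is a pair, one component from each; accept when both components accept. Minimizing collapses redundant product states.
With 9 states:
        a   b  
>  q0   q0  q1 
   q1   q2  q3 
   q2   q2  q4 
   q3   q3  q3 
   q4   q5  q3 
   q5   q5  q6 
   q6   q7  q3 
   q7   q7  q8 
 * q8   q8  q3 
(> = start, * = accepting)

start=q0; accept=q8; q0-a>q0; q0-b>q1; q1-a>q2; q1-b>q3; q2-a>q2; q2-b>q4; q3-a>q3; q3-b>q3; q4-a>q5; q4-b>q3; q5-a>q5; q5-b>q6; q6-a>q7; q6-b>q3; q7-a>q7; q7-b>q8; q8-a>q8; q8-b>q3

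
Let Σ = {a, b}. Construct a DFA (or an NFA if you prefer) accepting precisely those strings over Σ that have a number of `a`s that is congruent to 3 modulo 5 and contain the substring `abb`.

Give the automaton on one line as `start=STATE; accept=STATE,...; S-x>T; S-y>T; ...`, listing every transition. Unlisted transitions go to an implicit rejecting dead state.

Build one automaton per condition and run them in lockstep. The first has 5 states tracking the count of `a`s modulo 5; the second has 4 states tracking whether and how much of `abb` has been seen. A product state is a pair (one from each), accepting exactly when both do.
16 states suffice.
          a    b  
>  S0     S1   S0 
   S1     S2   S3 
   S2     S4   S5 
   S3     S2   S6 
   S4     S7   S8 
   S5     S4   S9 
   S6     S9   S6 
   S7    S10  S11 
   S8     S7  S12 
   S9    S12   S9 
   S10    S1  S13 
   S11   S10  S14 
 * S12   S14  S12 
   S13    S1  S15 
   S14   S15  S14 
   S15    S6  S15 
(> = start, * = accepting)

start=S0; accept=S12; S0-a>S1; S0-b>S0; S1-a>S2; S1-b>S3; S2-a>S4; S2-b>S5; S3-a>S2; S3-b>S6; S4-a>S7; S4-b>S8; S5-a>S4; S5-b>S9; S6-a>S9; S6-b>S6; S7-a>S10; S7-b>S11; S8-a>S7; S8-b>S12; S9-a>S12; S9-b>S9; S10-a>S1; S10-b>S13; S11-a>S10; S11-b>S14; S12-a>S14; S12-b>S12; S13-a>S1; S13-b>S15; S14-a>S15; S14-b>S14; S15-a>S6; S15-b>S15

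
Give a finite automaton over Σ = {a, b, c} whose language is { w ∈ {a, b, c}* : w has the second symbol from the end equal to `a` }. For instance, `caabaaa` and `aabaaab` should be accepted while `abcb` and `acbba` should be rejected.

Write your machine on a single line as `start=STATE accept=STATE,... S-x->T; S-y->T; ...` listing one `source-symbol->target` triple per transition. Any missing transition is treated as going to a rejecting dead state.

A DFA must remember the last 2 symbols (since which symbol is second-to-last isn't known until the input ends). Use one state per possible window of the last ≤2 symbols; accept from those whose window starts with `a`.
          a    b    c  
>  q0     q1   q2   q3 
   q1     q4   q5   q6 
   q2     q7   q8   q9 
   q3    q10  q11  q12 
 * q4     q4   q5   q6 
 * q5     q7   q8   q9 
 * q6    q10  q11  q12 
   q7     q4   q5   q6 
   q8     q7   q8   q9 
   q9    q10  q11  q12 
   q10    q4   q5   q6 
   q11    q7   q8   q9 
   q12   q10  q11  q12 
(> = start, * = accepting)

start=q0; accept=q4,q5,q6; q0-a->q1; q0-b->q2; q0-c->q3; q1-a->q4; q1-b->q5; q1-c->q6; q2-a->q7; q2-b->q8; q2-c->q9; q3-a->q10; q3-b->q11; q3-c->q12; q4-a->q4; q4-b->q5; q4-c->q6; q5-a->q7; q5-b->q8; q5-c->q9; q6-a->q10; q6-b->q11; q6-c->q12; q7-a->q4; q7-b->q5; q7-c->q6; q8-a->q7; q8-b->q8; q8-c->q9; q9-a->q10; q9-b->q11; q9-c->q12; q10-a->q4; q10-b->q5; q10-c->q6; q11-a->q7; q11-b->q8; q11-c->q9; q12-a->q10; q12-b->q11; q12-c->q12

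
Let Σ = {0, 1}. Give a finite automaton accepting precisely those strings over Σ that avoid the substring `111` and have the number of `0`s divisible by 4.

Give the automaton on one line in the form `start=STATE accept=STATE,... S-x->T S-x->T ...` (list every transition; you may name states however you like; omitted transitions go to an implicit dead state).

start=s0 accept=s0,s2,s5 s0-0->s1 s0-1->s2 s1-0->s3 s1-1->s4 s2-0->s1 s2-1->s5 s3-0->s6 s3-1->s7 s4-0->s3 s4-1->s8 s5-0->s1 s5-1->s9 s6-0->s0 s6-1->s10 s7-0->s6 s7-1->s11 s8-0->s3 s8-1->s12 s9-0->s12 s9-1->s9 s10-0->s0 s10-1->s13 s11-0->s6 s11-1->s14 s12-0->s14 s12-1->s12 s13-0->s0 s13-1->s15 s14-0->s15 s14-1->s14 s15-0->s9 s15-1->s15

Run two small machines in parallel and take their product. One (4 states) tracks partial matches of the forbidden pattern `111`; the other (4 states) tracks the count of `0`s modulo 4. Each combined state is a pair, one component from each; accept when both components accept.
16 states suffice.
          0    1  
>* s0     s1   s2 
   s1     s3   s4 
 * s2     s1   s5 
   s3     s6   s7 
   s4     s3   s8 
 * s5     s1   s9 
   s6     s0  s10 
   s7     s6  s11 
   s8     s3  s12 
   s9    s12   s9 
   s10    s0  s13 
   s11    s6  s14 
   s12   s14  s12 
   s13    s0  s15 
   s14   s15  s14 
   s15    s9  s15 
(> = start, * = accepting)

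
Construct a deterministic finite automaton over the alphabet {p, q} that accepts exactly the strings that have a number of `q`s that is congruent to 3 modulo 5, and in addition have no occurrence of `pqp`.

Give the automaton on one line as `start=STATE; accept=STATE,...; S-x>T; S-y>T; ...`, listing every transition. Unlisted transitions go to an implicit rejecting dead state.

start=A; accept=J,K,L; A-p>B; A-q>C; B-p>B; B-q>D; C-p>E; C-q>F; D-p>G; D-q>F; E-p>E; E-q>H; F-p>I; F-q>J; G-p>G; G-q>G; H-p>G; H-q>J; I-p>I; I-q>K; J-p>L; J-q>M; K-p>G; K-q>M; L-p>L; L-q>N; M-p>O; M-q>A; N-p>G; N-q>A; O-p>O; O-q>P; P-p>G; P-q>C

Run two small machines in parallel and take their product. The first has 5 states tracking the count of `q`s modulo 5; the second has 4 states tracking partial matches of the forbidden pattern `pqp`. A product state is a pair (one from each), accepting exactly when both do. After merging equivalent states the machine shrinks.
       p  q 
>  A   B  C 
   B   B  D 
   C   E  F 
   D   G  F 
   E   E  H 
   F   I  J 
   G   G  G 
   H   G  J 
   I   I  K 
 * J   L  M 
 * K   G  M 
 * L   L  N 
   M   O  A 
   N   G  A 
   O   O  P 
   P   G  C 
(> = start, * = accepting)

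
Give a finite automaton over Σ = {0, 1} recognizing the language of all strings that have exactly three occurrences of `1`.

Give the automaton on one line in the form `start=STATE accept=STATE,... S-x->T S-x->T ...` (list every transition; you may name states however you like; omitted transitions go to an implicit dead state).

Only the number of `1`s matters, and only up to 4. Make a chain S0 → S1 → S2 → S3 → S4 advanced by each `1` (with S4 absorbing); every other symbol self-loops. The accepting set is {S3}.
5 states suffice.
        0   1  
>  S0   S0  S1 
   S1   S1  S2 
   S2   S2  S3 
 * S3   S3  S4 
   S4   S4  S4 
(> = start, * = accepting)

start=S0 accept=S3 S0-0->S0 S0-1->S1 S1-0->S1 S1-1->S2 S2-0->S2 S2-1->S3 S3-0->S3 S3-1->S4 S4-0->S4 S4-1->S4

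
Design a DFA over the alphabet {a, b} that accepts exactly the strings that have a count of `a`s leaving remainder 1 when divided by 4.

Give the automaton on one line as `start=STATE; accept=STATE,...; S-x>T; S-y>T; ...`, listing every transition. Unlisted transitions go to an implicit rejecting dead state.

The only thing that matters is how many `a`s have appeared, reduced mod 4. Use one state per residue: q0 for 0, …, q3 for 3. Reading `a` moves to the next residue; anything else stays put. q1 is accepting.
A 4-state machine:
        a   b  
>  q0   q1  q0 
 * q1   q2  q1 
   q2   q3  q2 
   q3   q0  q3 
(> = start, * = accepting)

start=q0; accept=q1; q0-a>q1; q0-b>q0; q1-a>q2; q1-b>q1; q2-a>q3; q2-b>q2; q3-a>q0; q3-b>q3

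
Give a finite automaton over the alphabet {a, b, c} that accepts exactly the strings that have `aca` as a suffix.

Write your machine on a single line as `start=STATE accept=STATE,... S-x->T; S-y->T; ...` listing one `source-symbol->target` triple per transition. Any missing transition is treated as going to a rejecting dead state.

start=s0; accept=s3; s0-a->s1; s0-b->s0; s0-c->s0; s1-a->s1; s1-b->s0; s1-c->s2; s2-a->s3; s2-b->s0; s2-c->s0; s3-a->s1; s3-b->s0; s3-c->s2

Let each state record the length of the longest suffix of the input read so far that is also a prefix of `aca`. s1 means the last symbol is `a`; s2 means the last 2 symbols are `ac`; s3 means the last 3 symbols are `aca`. Accept only at s3, where the string currently ends in `aca`.
With 4 states:
        a   b   c  
>  s0   s1  s0  s0 
   s1   s1  s0  s2 
   s2   s3  s0  s0 
 * s3   s1  s0  s2 
(> = start, * = accepting)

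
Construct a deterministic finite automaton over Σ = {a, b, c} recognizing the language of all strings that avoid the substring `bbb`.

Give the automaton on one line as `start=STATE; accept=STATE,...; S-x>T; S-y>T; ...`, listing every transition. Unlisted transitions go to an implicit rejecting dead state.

Track partial matches of the forbidden pattern `bbb`. State q3 is a dead state reached once `bbb` has occurred; every other state accepts. q0 means no part of `bbb` is currently matched.
4 states suffice.
        a   b   c  
>* q0   q0  q1  q0 
 * q1   q0  q2  q0 
 * q2   q0  q3  q0 
   q3   q3  q3  q3 
(> = start, * = accepting)

start=q0; accept=q0,q1,q2; q0-a>q0; q0-b>q1; q0-c>q0; q1-a>q0; q1-b>q2; q1-c>q0; q2-a>q0; q2-b>q3; q2-c>q0; q3-a>q3; q3-b>q3; q3-c>q3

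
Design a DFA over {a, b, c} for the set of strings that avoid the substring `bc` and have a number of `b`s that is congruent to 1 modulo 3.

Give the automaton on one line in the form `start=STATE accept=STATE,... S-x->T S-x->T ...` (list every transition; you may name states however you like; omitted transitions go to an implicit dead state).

start=q0 accept=q1,q2 q0-a->q0 q0-b->q1 q0-c->q0 q1-a->q2 q1-b->q3 q1-c->q4 q2-a->q2 q2-b->q3 q2-c->q2 q3-a->q5 q3-b->q6 q3-c->q7 q4-a->q4 q4-b->q7 q4-c->q4 q5-a->q5 q5-b->q6 q5-c->q5 q6-a->q0 q6-b->q1 q6-c->q8 q7-a->q7 q7-b->q8 q7-c->q7 q8-a->q8 q8-b->q4 q8-c->q8

Handle the two conditions separately and then intersect. The first has 3 states tracking partial matches of the forbidden pattern `bc`; the second has 3 states tracking the count of `b`s modulo 3. A product state is a pair (one from each), accepting exactly when both do.
A 9-state machine:
        a   b   c  
>  q0   q0  q1  q0 
 * q1   q2  q3  q4 
 * q2   q2  q3  q2 
   q3   q5  q6  q7 
   q4   q4  q7  q4 
   q5   q5  q6  q5 
   q6   q0  q1  q8 
   q7   q7  q8  q7 
   q8   q8  q4  q8 
(> = start, * = accepting)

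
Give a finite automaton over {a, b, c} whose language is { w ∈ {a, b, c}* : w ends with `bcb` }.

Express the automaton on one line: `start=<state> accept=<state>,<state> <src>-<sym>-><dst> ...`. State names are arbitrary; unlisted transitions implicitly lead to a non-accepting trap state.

Remember how much of `bcb` the current input suffix matches. State q0 means no match yet; q1 means the last symbol is `b`; q2 means the last 2 symbols are `bc`; q3 means the last 3 symbols are `bcb`. Only q3 accepts. On a mismatch, fall back to the longest proper suffix that is still a prefix of `bcb`.
A 4-state machine:
        a   b   c  
>  q0   q0  q1  q0 
   q1   q0  q1  q2 
   q2   q0  q3  q0 
 * q3   q0  q1  q2 
(> = start, * = accepting)

start=q0 accept=q3 q0-a->q0 q0-b->q1 q0-c->q0 q1-a->q0 q1-b->q1 q1-c->q2 q2-a->q0 q2-b->q3 q2-c->q0 q3-a->q0 q3-b->q1 q3-c->q2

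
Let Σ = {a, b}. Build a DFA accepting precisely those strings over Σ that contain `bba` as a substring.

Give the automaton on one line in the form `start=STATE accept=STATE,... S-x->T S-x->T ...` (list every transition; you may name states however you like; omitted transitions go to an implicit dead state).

Track how much of `bba` has been matched so far: state s0 is no progress, s3 is the absorbing accept state reached once `bba` has occurred. Intermediate states record partial matches; on a mismatch, fall back to the longest reusable overlap.
A 4-state machine:
        a   b  
>  s0   s0  s1 
   s1   s0  s2 
   s2   s3  s2 
 * s3   s3  s3 
(> = start, * = accepting)

start=s0 accept=s3 s0-a->s0 s0-b->s1 s1-a->s0 s1-b->s2 s2-a->s3 s2-b->s2 s3-a->s3 s3-b->s3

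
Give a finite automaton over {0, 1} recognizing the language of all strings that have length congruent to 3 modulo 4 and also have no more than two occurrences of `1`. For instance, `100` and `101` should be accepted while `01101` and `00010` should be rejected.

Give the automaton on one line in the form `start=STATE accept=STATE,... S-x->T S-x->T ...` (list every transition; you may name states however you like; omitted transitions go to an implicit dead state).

start=s0 accept=s6,s7,s8 s0-0->s1 s0-1->s2 s1-0->s3 s1-1->s4 s2-0->s4 s2-1->s5 s3-0->s6 s3-1->s7 s4-0->s7 s4-1->s8 s5-0->s8 s5-1->s9 s6-0->s0 s6-1->s10 s7-0->s10 s7-1->s11 s8-0->s11 s8-1->s9 s9-0->s9 s9-1->s9 s10-0->s2 s10-1->s12 s11-0->s12 s11-1->s9 s12-0->s5 s12-1->s9

Build one automaton per condition and run them in lockstep. The first has 4 states tracking the input length modulo 4; the second has 4 states tracking the count of `1`s, saturating at 3. A product state is a pair (one from each), accepting exactly when both do. Minimizing collapses redundant product states.
          0    1  
>  s0     s1   s2 
   s1     s3   s4 
   s2     s4   s5 
   s3     s6   s7 
   s4     s7   s8 
   s5     s8   s9 
 * s6     s0  s10 
 * s7    s10  s11 
 * s8    s11   s9 
   s9     s9   s9 
   s10    s2  s12 
   s11   s12   s9 
   s12    s5   s9 
(> = start, * = accepting)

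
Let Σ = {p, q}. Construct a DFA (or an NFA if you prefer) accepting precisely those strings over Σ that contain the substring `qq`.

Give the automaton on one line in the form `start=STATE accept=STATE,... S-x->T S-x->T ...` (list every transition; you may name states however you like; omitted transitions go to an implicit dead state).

start=S0 accept=S2 S0-p->S0 S0-q->S1 S1-p->S0 S1-q->S2 S2-p->S2 S2-q->S2

Track how much of `qq` has been matched so far: state S0 is no progress, S2 is the absorbing accept state reached once `qq` has occurred. Intermediate states record partial matches; on a mismatch, fall back to the longest reusable overlap.
3 states suffice.
        p   q  
>  S0   S0  S1 
   S1   S0  S2 
 * S2   S2  S2 
(> = start, * = accepting)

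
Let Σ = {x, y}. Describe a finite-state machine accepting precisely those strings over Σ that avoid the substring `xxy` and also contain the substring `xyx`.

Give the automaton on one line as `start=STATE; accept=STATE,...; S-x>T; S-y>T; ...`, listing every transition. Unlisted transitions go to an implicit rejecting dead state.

Run two small machines in parallel and take their product. The first has 4 states tracking partial matches of the forbidden pattern `xxy`; the second has 4 states tracking whether and how much of `xyx` has been seen. A product state is a pair (one from each), accepting exactly when both do.
With 11 states:
       x  y 
>  A   B  A 
   B   C  D 
   C   C  E 
   D   F  A 
   E   G  H 
 * F   I  J 
   G   G  G 
   H   K  H 
 * I   I  G 
 * J   F  J 
   K   K  E 
(> = start, * = accepting)

start=A; accept=F,I,J; A-x>B; A-y>A; B-x>C; B-y>D; C-x>C; C-y>E; D-x>F; D-y>A; E-x>G; E-y>H; F-x>I; F-y>J; G-x>G; G-y>G; H-x>K; H-y>H; I-x>I; I-y>G; J-x>F; J-y>J; K-x>K; K-y>E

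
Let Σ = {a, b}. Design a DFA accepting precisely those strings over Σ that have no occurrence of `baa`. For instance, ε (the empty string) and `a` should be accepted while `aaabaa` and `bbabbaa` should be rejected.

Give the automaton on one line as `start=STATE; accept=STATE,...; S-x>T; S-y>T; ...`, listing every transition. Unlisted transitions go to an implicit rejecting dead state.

start=s0; accept=s0,s1,s2; s0-a>s0; s0-b>s1; s1-a>s2; s1-b>s1; s2-a>s3; s2-b>s1; s3-a>s3; s3-b>s3

Track partial matches of the forbidden pattern `baa`. State s3 is a dead state reached once `baa` has occurred; every other state accepts. s0 means no part of `baa` is currently matched.
        a   b  
>* s0   s0  s1 
 * s1   s2  s1 
 * s2   s3  s1 
   s3   s3  s3 
(> = start, * = accepting)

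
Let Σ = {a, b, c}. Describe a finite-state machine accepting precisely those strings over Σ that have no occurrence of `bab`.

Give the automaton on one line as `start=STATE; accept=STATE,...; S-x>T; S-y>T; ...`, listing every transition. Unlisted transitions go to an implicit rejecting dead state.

start=S0; accept=S0,S1,S2; S0-a>S0; S0-b>S1; S0-c>S0; S1-a>S2; S1-b>S1; S1-c>S0; S2-a>S0; S2-b>S3; S2-c>S0; S3-a>S3; S3-b>S3; S3-c>S3

Track partial matches of the forbidden pattern `bab`. State S3 is a dead state reached once `bab` has occurred; every other state accepts. S0 means no part of `bab` is currently matched.
4 states suffice.
        a   b   c  
>* S0   S0  S1  S0 
 * S1   S2  S1  S0 
 * S2   S0  S3  S0 
   S3   S3  S3  S3 
(> = start, * = accepting)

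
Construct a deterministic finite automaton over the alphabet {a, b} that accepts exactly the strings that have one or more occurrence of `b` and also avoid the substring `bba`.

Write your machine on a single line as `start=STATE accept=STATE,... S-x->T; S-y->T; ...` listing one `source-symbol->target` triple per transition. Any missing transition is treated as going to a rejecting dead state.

Run two small machines in parallel and take their product. One (3 states) tracks the count of `b`s, saturating at 2; the other (4 states) tracks partial matches of the forbidden pattern `bba`. Each combined state is a pair, one component from each; accept when both components accept.
        a   b  
>  s0   s0  s1 
 * s1   s2  s3 
 * s2   s2  s4 
 * s3   s5  s3 
 * s4   s6  s3 
   s5   s5  s5 
 * s6   s6  s4 
(> = start, * = accepting)

start=s0; accept=s1,s2,s3,s4,s6; s0-a->s0; s0-b->s1; s1-a->s2; s1-b->s3; s2-a->s2; s2-b->s4; s3-a->s5; s3-b->s3; s4-a->s6; s4-b->s3; s5-a->s5; s5-b->s5; s6-a->s6; s6-b->s4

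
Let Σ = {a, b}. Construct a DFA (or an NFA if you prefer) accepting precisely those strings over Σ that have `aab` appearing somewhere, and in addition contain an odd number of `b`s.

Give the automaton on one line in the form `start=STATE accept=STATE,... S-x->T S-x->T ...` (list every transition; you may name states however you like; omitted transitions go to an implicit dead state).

Build one automaton per condition and run them in lockstep. The first has 4 states tracking whether and how much of `aab` has been seen; the second has 2 states tracking the count of `b`s modulo 2. A product state is a pair (one from each), accepting exactly when both do. Minimizing collapses redundant product states.
With 7 states:
        a   b  
>  s0   s1  s2 
   s1   s3  s2 
   s2   s4  s0 
   s3   s3  s5 
   s4   s6  s0 
 * s5   s5  s3 
   s6   s6  s3 
(> = start, * = accepting)

start=s0 accept=s5 s0-a->s1 s0-b->s2 s1-a->s3 s1-b->s2 s2-a->s4 s2-b->s0 s3-a->s3 s3-b->s5 s4-a->s6 s4-b->s0 s5-a->s5 s5-b->s3 s6-a->s6 s6-b->s3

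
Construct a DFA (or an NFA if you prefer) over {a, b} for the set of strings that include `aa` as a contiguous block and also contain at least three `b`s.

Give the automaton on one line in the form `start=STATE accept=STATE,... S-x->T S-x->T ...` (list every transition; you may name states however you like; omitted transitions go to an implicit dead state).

Run two small machines in parallel and take their product. The first has 3 states tracking whether and how much of `aa` has been seen; the second has 5 states tracking the count of `b`s, saturating at 4. A product state is a pair (one from each), accepting exactly when both do. After merging equivalent states the machine shrinks.
A 12-state machine:
          a    b  
>  q0     q1   q2 
   q1     q3   q2 
   q2     q4   q5 
   q3     q3   q6 
   q4     q6   q5 
   q5     q7   q8 
   q6     q6   q9 
   q7     q9   q8 
   q8    q10   q8 
   q9     q9  q11 
   q10   q11   q8 
 * q11   q11  q11 
(> = start, * = accepting)

start=q0 accept=q11 q0-a->q1 q0-b->q2 q1-a->q3 q1-b->q2 q2-a->q4 q2-b->q5 q3-a->q3 q3-b->q6 q4-a->q6 q4-b->q5 q5-a->q7 q5-b->q8 q6-a->q6 q6-b->q9 q7-a->q9 q7-b->q8 q8-a->q10 q8-b->q8 q9-a->q9 q9-b->q11 q10-a->q11 q10-b->q8 q11-a->q11 q11-b->q11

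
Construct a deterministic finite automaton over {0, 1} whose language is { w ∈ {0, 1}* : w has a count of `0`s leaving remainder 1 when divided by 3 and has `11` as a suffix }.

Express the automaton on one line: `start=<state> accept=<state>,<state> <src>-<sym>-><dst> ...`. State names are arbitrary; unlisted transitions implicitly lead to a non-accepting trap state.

Build one automaton per condition and run them in lockstep. One (3 states) tracks the count of `0`s modulo 3; the other (3 states) tracks how much of the suffix `11` has currently been matched. Each combined state is a pair, one component from each; accept when both components accept.
        0   1  
>  q0   q1  q2 
   q1   q3  q4 
   q2   q1  q5 
   q3   q0  q6 
   q4   q3  q7 
   q5   q1  q5 
   q6   q0  q8 
 * q7   q3  q7 
   q8   q0  q8 
(> = start, * = accepting)

start=q0 accept=q7 q0-0->q1 q0-1->q2 q1-0->q3 q1-1->q4 q2-0->q1 q2-1->q5 q3-0->q0 q3-1->q6 q4-0->q3 q4-1->q7 q5-0->q1 q5-1->q5 q6-0->q0 q6-1->q8 q7-0->q3 q7-1->q7 q8-0->q0 q8-1->q8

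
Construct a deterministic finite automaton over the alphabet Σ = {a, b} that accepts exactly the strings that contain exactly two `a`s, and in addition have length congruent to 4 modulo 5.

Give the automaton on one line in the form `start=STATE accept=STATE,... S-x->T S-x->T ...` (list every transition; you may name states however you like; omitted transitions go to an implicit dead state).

start=s0 accept=s10 s0-a->s1 s0-b->s2 s1-a->s3 s1-b->s4 s2-a->s4 s2-b->s5 s3-a->s6 s3-b->s7 s4-a->s7 s4-b->s8 s5-a->s8 s5-b->s9 s6-a->s6 s6-b->s6 s7-a->s6 s7-b->s10 s8-a->s10 s8-b->s11 s9-a->s11 s9-b->s12 s10-a->s6 s10-b->s13 s11-a->s13 s11-b->s14 s12-a->s14 s12-b->s0 s13-a->s6 s13-b->s15 s14-a->s15 s14-b->s1 s15-a->s6 s15-b->s3

Handle the two conditions separately and then intersect. One (4 states) tracks the count of `a`s, saturating at 3; the other (5 states) tracks the input length modulo 5. Each combined state is a pair, one component from each; accept when both components accept. After merging equivalent states the machine shrinks.
A 16-state machine:
          a    b  
>  s0     s1   s2 
   s1     s3   s4 
   s2     s4   s5 
   s3     s6   s7 
   s4     s7   s8 
   s5     s8   s9 
   s6     s6   s6 
   s7     s6  s10 
   s8    s10  s11 
   s9    s11  s12 
 * s10    s6  s13 
   s11   s13  s14 
   s12   s14   s0 
   s13    s6  s15 
   s14   s15   s1 
   s15    s6   s3 
(> = start, * = accepting)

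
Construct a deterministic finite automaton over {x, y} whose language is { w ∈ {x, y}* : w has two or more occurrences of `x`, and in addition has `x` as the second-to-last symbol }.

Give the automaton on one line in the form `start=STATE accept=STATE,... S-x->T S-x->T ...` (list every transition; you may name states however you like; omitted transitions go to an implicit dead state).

Build one automaton per condition and run them in lockstep. One (4 states) tracks the count of `x`s, saturating at 3; the other (7 states) tracks the last 2 symbols read. Each combined state is a pair, one component from each; accept when both components accept. After merging equivalent states the machine shrinks.
        x   y  
>  s0   s1  s0 
   s1   s2  s3 
 * s2   s2  s4 
   s3   s5  s3 
 * s4   s5  s3 
   s5   s2  s4 
(> = start, * = accepting)

start=s0 accept=s2,s4 s0-x->s1 s0-y->s0 s1-x->s2 s1-y->s3 s2-x->s2 s2-y->s4 s3-x->s5 s3-y->s3 s4-x->s5 s4-y->s3 s5-x->s2 s5-y->s4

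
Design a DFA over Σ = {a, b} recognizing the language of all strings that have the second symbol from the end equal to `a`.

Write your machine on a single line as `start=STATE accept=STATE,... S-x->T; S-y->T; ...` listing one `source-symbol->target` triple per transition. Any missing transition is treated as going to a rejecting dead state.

A DFA must remember the last 2 symbols (since which symbol is second-to-last isn't known until the input ends). Use one state per possible window of the last ≤2 symbols; accept from those whose window starts with `a`.
A 7-state machine:
        a   b  
>  S0   S1  S2 
   S1   S3  S4 
   S2   S5  S6 
 * S3   S3  S4 
 * S4   S5  S6 
   S5   S3  S4 
   S6   S5  S6 
(> = start, * = accepting)

start=S0; accept=S3,S4; S0-a->S1; S0-b->S2; S1-a->S3; S1-b->S4; S2-a->S5; S2-b->S6; S3-a->S3; S3-b->S4; S4-a->S5; S4-b->S6; S5-a->S3; S5-b->S4; S6-a->S5; S6-b->S6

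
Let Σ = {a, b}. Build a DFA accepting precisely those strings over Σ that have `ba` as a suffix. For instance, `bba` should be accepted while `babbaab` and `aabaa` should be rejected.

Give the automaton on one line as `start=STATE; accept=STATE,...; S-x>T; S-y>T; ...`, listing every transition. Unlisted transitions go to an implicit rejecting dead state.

start=q0; accept=q2; q0-a>q0; q0-b>q1; q1-a>q2; q1-b>q1; q2-a>q0; q2-b>q1

Remember how much of `ba` the current input suffix matches. State q0 means no match yet; q1 means the last symbol is `b`; q2 means the last 2 symbols are `ba`. Only q2 accepts. On a mismatch, fall back to the longest proper suffix that is still a prefix of `ba`.
With 3 states:
        a   b  
>  q0   q0  q1 
   q1   q2  q1 
 * q2   q0  q1 
(> = start, * = accepting)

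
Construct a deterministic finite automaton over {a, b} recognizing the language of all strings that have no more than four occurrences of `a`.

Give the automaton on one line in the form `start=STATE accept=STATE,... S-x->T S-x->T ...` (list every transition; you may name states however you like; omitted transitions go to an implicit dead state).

start=q0 accept=q0,q1,q2,q3,q4 q0-a->q1 q0-b->q0 q1-a->q2 q1-b->q1 q2-a->q3 q2-b->q2 q3-a->q4 q3-b->q3 q4-a->q5 q4-b->q4 q5-a->q5 q5-b->q5

Only the number of `a`s matters, and only up to 5. Make a chain q0 → q1 → q2 → q3 → q4 → q5 advanced by each `a` (with q5 absorbing); every other symbol self-loops. The accepting set is {q0, q1, q2, q3, q4}.
With 6 states:
        a   b  
>* q0   q1  q0 
 * q1   q2  q1 
 * q2   q3  q2 
 * q3   q4  q3 
 * q4   q5  q4 
   q5   q5  q5 
(> = start, * = accepting)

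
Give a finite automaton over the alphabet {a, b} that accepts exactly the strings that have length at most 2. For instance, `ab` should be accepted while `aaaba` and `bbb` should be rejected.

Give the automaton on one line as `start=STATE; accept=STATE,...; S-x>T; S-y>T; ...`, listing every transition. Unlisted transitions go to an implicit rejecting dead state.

We only need to distinguish lengths 0, 1, …, 2, and '>2'. Chain s0 → s1 → s2 → s3 on every symbol, with s3 looping. Accepting states: {s0, s1, s2}.
With 4 states:
        a   b  
>* s0   s1  s1 
 * s1   s2  s2 
 * s2   s3  s3 
   s3   s3  s3 
(> = start, * = accepting)

start=s0; accept=s0,s1,s2; s0-a>s1; s0-b>s1; s1-a>s2; s1-b>s2; s2-a>s3; s2-b>s3; s3-a>s3; s3-b>s3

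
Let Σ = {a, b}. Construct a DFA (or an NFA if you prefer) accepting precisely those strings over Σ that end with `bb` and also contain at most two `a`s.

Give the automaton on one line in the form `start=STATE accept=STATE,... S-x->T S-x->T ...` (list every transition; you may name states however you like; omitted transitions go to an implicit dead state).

start=s0 accept=s5,s8,s9 s0-a->s1 s0-b->s2 s1-a->s3 s1-b->s4 s2-a->s1 s2-b->s5 s3-a->s6 s3-b->s7 s4-a->s3 s4-b->s8 s5-a->s1 s5-b->s5 s6-a->s6 s6-b->s6 s7-a->s6 s7-b->s9 s8-a->s3 s8-b->s8 s9-a->s6 s9-b->s9

Handle the two conditions separately and then intersect. One (3 states) tracks how much of the suffix `bb` has currently been matched; the other (4 states) tracks the count of `a`s, saturating at 3. Each combined state is a pair, one component from each; accept when both components accept. Equivalent product states are then merged.
10 states suffice.
        a   b  
>  s0   s1  s2 
   s1   s3  s4 
   s2   s1  s5 
   s3   s6  s7 
   s4   s3  s8 
 * s5   s1  s5 
   s6   s6  s6 
   s7   s6  s9 
 * s8   s3  s8 
 * s9   s6  s9 
(> = start, * = accepting)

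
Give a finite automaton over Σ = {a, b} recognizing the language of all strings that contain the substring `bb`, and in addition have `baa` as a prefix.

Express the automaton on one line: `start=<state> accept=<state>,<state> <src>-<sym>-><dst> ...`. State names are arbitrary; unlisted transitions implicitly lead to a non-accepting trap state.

start=S0 accept=S6 S0-a->S1 S0-b->S2 S1-a->S1 S1-b->S1 S2-a->S3 S2-b->S1 S3-a->S4 S3-b->S1 S4-a->S4 S4-b->S5 S5-a->S4 S5-b->S6 S6-a->S6 S6-b->S6

Run two small machines in parallel and take their product. One (3 states) tracks whether and how much of `bb` has been seen; the other (5 states) tracks whether the input so far still matches the prefix `baa`. Each combined state is a pair, one component from each; accept when both components accept. Equivalent product states are then merged.
A 7-state machine:
        a   b  
>  S0   S1  S2 
   S1   S1  S1 
   S2   S3  S1 
   S3   S4  S1 
   S4   S4  S5 
   S5   S4  S6 
 * S6   S6  S6 
(> = start, * = accepting)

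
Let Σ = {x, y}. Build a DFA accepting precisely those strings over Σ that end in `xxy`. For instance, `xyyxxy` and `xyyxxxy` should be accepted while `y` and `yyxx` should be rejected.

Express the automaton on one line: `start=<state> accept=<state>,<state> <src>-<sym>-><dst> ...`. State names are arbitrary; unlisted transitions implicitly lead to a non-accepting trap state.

start=S0 accept=S3 S0-x->S1 S0-y->S0 S1-x->S2 S1-y->S0 S2-x->S2 S2-y->S3 S3-x->S1 S3-y->S0

Let each state record the length of the longest suffix of the input read so far that is also a prefix of `xxy`. S1 means the last symbol is `x`; S2 means the last 2 symbols are `xx`; S3 means the last 3 symbols are `xxy`. Accept only at S3, where the string currently ends in `xxy`.
4 states suffice.
        x   y  
>  S0   S1  S0 
   S1   S2  S0 
   S2   S2  S3 
 * S3   S1  S0 
(> = start, * = accepting)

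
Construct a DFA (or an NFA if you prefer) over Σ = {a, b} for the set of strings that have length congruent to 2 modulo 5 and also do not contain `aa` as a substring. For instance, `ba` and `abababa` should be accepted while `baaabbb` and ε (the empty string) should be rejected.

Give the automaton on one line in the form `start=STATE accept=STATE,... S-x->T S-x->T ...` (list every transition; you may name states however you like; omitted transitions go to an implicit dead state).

Build one automaton per condition and run them in lockstep. One (5 states) tracks the input length modulo 5; the other (3 states) tracks partial matches of the forbidden pattern `aa`. Each combined state is a pair, one component from each; accept when both components accept.
15 states suffice.
          a    b  
>  q0     q1   q2 
   q1     q3   q4 
   q2     q5   q4 
   q3     q6   q6 
 * q4     q7   q8 
 * q5     q6   q8 
   q6     q9   q9 
   q7     q9  q10 
   q8    q11  q10 
   q9    q12  q12 
   q10   q13   q0 
   q11   q12   q0 
   q12   q14  q14 
   q13   q14   q2 
   q14    q3   q3 
(> = start, * = accepting)

start=q0 accept=q4,q5 q0-a->q1 q0-b->q2 q1-a->q3 q1-b->q4 q2-a->q5 q2-b->q4 q3-a->q6 q3-b->q6 q4-a->q7 q4-b->q8 q5-a->q6 q5-b->q8 q6-a->q9 q6-b->q9 q7-a->q9 q7-b->q10 q8-a->q11 q8-b->q10 q9-a->q12 q9-b->q12 q10-a->q13 q10-b->q0 q11-a->q12 q11-b->q0 q12-a->q14 q12-b->q14 q13-a->q14 q13-b->q2 q14-a->q3 q14-b->q3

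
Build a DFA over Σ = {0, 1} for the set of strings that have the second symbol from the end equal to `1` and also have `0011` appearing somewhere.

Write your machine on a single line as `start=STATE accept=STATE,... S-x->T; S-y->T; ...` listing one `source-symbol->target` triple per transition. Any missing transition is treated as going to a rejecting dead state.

start=q0; accept=q4,q5; q0-0->q1; q0-1->q0; q1-0->q2; q1-1->q0; q2-0->q2; q2-1->q3; q3-0->q1; q3-1->q4; q4-0->q5; q4-1->q4; q5-0->q6; q5-1->q7; q6-0->q6; q6-1->q7; q7-0->q5; q7-1->q4

Handle the two conditions separately and then intersect. The first has 7 states tracking the last 2 symbols read; the second has 5 states tracking whether and how much of `0011` has been seen. A product state is a pair (one from each), accepting exactly when both do. Minimizing collapses redundant product states.
An 8-state machine:
        0   1  
>  q0   q1  q0 
   q1   q2  q0 
   q2   q2  q3 
   q3   q1  q4 
 * q4   q5  q4 
 * q5   q6  q7 
   q6   q6  q7 
   q7   q5  q4 
(> = start, * = accepting)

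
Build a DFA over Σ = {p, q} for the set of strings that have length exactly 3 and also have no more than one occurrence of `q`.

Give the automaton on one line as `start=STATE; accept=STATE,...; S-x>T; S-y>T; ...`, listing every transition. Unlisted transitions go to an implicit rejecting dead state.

Build one automaton per condition and run them in lockstep. One (5 states) tracks the input length, saturating at 4; the other (3 states) tracks the count of `q`s, saturating at 2. Each combined state is a pair, one component from each; accept when both components accept.
With 12 states:
       p  q 
>  A   B  C 
   B   D  E 
   C   E  F 
   D   G  H 
   E   H  I 
   F   I  I 
 * G   J  K 
 * H   K  L 
   I   L  L 
   J   J  K 
   K   K  L 
   L   L  L 
(> = start, * = accepting)

start=A; accept=G,H; A-p>B; A-q>C; B-p>D; B-q>E; C-p>E; C-q>F; D-p>G; D-q>H; E-p>H; E-q>I; F-p>I; F-q>I; G-p>J; G-q>K; H-p>K; H-q>L; I-p>L; I-q>L; J-p>J; J-q>K; K-p>K; K-q>L; L-p>L; L-q>L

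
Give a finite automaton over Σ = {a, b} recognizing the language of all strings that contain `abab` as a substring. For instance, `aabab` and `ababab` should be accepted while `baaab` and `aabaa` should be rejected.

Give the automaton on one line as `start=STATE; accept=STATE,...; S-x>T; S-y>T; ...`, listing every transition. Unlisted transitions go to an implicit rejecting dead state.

Track how much of `abab` has been matched so far: state S0 is no progress, S4 is the absorbing accept state reached once `abab` has occurred. Intermediate states record partial matches; on a mismatch, fall back to the longest reusable overlap.
A 5-state machine:
        a   b  
>  S0   S1  S0 
   S1   S1  S2 
   S2   S3  S0 
   S3   S1  S4 
 * S4   S4  S4 
(> = start, * = accepting)

start=S0; accept=S4; S0-a>S1; S0-b>S0; S1-a>S1; S1-b>S2; S2-a>S3; S2-b>S0; S3-a>S1; S3-b>S4; S4-a>S4; S4-b>S4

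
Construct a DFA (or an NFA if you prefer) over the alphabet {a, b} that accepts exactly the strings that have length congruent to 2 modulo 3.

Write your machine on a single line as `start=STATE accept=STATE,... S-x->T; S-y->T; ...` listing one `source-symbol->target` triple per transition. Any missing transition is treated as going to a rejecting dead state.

start=s0; accept=s2; s0-a->s1; s0-b->s1; s1-a->s2; s1-b->s2; s2-a->s0; s2-b->s0

Count input length modulo 3: every symbol advances one step around the cycle s0 → s1 → s2 → s0. Accept at s2.
3 states suffice.
        a   b  
>  s0   s1  s1 
   s1   s2  s2 
 * s2   s0  s0 
(> = start, * = accepting)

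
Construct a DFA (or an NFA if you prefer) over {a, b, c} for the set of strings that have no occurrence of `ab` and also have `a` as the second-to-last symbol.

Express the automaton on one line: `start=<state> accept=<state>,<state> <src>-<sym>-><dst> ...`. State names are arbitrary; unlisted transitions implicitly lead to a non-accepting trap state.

Build one automaton per condition and run them in lockstep. One (3 states) tracks partial matches of the forbidden pattern `ab`; the other (13 states) tracks the last 2 symbols read. Each combined state is a pair, one component from each; accept when both components accept. After merging equivalent states the machine shrinks.
        a   b   c  
>  s0   s1  s0  s0 
   s1   s2  s3  s4 
 * s2   s2  s3  s4 
   s3   s3  s3  s3 
 * s4   s1  s0  s0 
(> = start, * = accepting)

start=s0 accept=s2,s4 s0-a->s1 s0-b->s0 s0-c->s0 s1-a->s2 s1-b->s3 s1-c->s4 s2-a->s2 s2-b->s3 s2-c->s4 s3-a->s3 s3-b->s3 s3-c->s3 s4-a->s1 s4-b->s0 s4-c->s0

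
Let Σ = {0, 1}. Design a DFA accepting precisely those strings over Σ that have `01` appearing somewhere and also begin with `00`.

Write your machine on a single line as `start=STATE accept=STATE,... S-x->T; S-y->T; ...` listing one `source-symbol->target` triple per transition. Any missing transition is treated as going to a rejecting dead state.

Build one automaton per condition and run them in lockstep. One (3 states) tracks whether and how much of `01` has been seen; the other (4 states) tracks whether the input so far still matches the prefix `00`. Each combined state is a pair, one component from each; accept when both components accept. After merging equivalent states the machine shrinks.
With 5 states:
        0   1  
>  q0   q1  q2 
   q1   q3  q2 
   q2   q2  q2 
   q3   q3  q4 
 * q4   q4  q4 
(> = start, * = accepting)

start=q0; accept=q4; q0-0->q1; q0-1->q2; q1-0->q3; q1-1->q2; q2-0->q2; q2-1->q2; q3-0->q3; q3-1->q4; q4-0->q4; q4-1->q4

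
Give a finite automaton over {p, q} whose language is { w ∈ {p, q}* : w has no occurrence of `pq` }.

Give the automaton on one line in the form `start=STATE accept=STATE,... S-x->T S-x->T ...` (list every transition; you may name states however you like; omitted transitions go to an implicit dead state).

start=S0 accept=S0,S1 S0-p->S1 S0-q->S0 S1-p->S1 S1-q->S2 S2-p->S2 S2-q->S2

Track partial matches of the forbidden pattern `pq`. State S2 is a dead state reached once `pq` has occurred; every other state accepts. S0 means no part of `pq` is currently matched.
3 states suffice.
        p   q  
>* S0   S1  S0 
 * S1   S1  S2 
   S2   S2  S2 
(> = start, * = accepting)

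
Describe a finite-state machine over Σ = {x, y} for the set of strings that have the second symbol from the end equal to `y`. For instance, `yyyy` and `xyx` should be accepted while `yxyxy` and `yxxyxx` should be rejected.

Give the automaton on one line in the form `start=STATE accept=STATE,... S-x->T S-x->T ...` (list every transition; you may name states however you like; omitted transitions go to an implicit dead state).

start=q0 accept=q5,q6 q0-x->q1 q0-y->q2 q1-x->q3 q1-y->q4 q2-x->q5 q2-y->q6 q3-x->q3 q3-y->q4 q4-x->q5 q4-y->q6 q5-x->q3 q5-y->q4 q6-x->q5 q6-y->q6

A DFA must remember the last 2 symbols (since which symbol is second-to-last isn't known until the input ends). Use one state per possible window of the last ≤2 symbols; accept from those whose window starts with `y`.
        x   y  
>  q0   q1  q2 
   q1   q3  q4 
   q2   q5  q6 
   q3   q3  q4 
   q4   q5  q6 
 * q5   q3  q4 
 * q6   q5  q6 
(> = start, * = accepting)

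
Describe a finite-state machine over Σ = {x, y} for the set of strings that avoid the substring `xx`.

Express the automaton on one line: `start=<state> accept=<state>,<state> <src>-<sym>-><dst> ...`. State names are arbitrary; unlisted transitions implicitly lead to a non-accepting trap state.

This is the complement of 'contains `xx`'. Use the same substring-matching states — A through C holding how much of `xx` has just been matched — but flip the accepting set: everything except the trap C accepts.
With 3 states:
       x  y 
>* A   B  A 
 * B   C  A 
   C   C  C 
(> = start, * = accepting)

start=A accept=A,B A-x->B A-y->A B-x->C B-y->A C-x->C C-y->C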